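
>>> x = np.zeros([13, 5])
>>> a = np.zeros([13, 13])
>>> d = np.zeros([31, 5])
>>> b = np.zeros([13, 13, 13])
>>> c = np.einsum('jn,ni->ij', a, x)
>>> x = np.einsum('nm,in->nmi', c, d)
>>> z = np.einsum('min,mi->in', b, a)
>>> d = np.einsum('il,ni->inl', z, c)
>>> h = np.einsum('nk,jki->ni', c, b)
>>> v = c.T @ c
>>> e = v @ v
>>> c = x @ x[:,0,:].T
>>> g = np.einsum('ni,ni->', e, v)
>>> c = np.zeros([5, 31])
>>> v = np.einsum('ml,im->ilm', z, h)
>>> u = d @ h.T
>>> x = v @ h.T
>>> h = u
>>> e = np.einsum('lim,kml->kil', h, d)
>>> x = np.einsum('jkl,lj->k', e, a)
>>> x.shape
(5,)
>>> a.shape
(13, 13)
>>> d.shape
(13, 5, 13)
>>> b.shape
(13, 13, 13)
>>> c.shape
(5, 31)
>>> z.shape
(13, 13)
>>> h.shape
(13, 5, 5)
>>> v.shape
(5, 13, 13)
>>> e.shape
(13, 5, 13)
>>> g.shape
()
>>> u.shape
(13, 5, 5)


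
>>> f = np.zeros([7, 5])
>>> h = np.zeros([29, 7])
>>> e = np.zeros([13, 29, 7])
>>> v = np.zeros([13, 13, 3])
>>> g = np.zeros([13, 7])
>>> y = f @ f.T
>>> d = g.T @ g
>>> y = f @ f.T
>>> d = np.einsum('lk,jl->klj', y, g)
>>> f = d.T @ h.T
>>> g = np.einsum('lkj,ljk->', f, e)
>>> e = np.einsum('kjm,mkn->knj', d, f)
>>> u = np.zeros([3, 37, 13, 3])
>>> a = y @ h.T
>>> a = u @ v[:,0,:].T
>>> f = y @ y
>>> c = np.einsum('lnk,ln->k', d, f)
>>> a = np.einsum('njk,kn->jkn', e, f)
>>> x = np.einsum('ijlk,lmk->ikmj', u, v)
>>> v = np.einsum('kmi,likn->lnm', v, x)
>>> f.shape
(7, 7)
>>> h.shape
(29, 7)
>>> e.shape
(7, 29, 7)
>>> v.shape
(3, 37, 13)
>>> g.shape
()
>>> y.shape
(7, 7)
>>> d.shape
(7, 7, 13)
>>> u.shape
(3, 37, 13, 3)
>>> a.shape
(29, 7, 7)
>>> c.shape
(13,)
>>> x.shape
(3, 3, 13, 37)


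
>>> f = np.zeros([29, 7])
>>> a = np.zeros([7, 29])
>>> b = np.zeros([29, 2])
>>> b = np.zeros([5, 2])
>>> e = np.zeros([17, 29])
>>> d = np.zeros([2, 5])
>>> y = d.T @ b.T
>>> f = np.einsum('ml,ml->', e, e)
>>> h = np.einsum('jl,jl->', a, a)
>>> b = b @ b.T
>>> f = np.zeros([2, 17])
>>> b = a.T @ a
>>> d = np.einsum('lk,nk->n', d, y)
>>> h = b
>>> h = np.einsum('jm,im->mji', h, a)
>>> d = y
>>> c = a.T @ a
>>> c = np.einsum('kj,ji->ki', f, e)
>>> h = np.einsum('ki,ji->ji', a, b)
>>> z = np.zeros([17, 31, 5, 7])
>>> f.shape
(2, 17)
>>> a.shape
(7, 29)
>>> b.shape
(29, 29)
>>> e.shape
(17, 29)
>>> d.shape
(5, 5)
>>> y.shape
(5, 5)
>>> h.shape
(29, 29)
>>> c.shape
(2, 29)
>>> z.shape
(17, 31, 5, 7)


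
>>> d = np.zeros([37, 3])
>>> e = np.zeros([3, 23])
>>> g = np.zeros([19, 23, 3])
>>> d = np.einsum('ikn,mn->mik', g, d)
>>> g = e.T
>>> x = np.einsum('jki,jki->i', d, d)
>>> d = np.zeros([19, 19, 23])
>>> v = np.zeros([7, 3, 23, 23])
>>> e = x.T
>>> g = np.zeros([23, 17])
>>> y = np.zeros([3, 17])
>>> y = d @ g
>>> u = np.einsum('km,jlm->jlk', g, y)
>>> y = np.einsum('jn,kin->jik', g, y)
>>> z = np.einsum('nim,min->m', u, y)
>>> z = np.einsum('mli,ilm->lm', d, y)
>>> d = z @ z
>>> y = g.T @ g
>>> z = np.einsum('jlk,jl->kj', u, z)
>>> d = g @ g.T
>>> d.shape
(23, 23)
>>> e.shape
(23,)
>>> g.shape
(23, 17)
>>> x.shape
(23,)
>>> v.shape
(7, 3, 23, 23)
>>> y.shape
(17, 17)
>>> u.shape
(19, 19, 23)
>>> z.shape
(23, 19)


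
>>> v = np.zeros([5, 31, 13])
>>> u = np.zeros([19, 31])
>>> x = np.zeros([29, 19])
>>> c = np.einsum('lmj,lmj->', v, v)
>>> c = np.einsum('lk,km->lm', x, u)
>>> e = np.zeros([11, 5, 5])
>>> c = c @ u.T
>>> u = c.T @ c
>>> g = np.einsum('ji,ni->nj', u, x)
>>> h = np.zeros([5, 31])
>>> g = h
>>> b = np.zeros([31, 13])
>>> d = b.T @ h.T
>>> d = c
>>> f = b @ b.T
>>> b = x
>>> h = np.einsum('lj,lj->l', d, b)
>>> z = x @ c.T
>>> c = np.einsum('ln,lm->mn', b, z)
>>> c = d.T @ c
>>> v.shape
(5, 31, 13)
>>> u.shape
(19, 19)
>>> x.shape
(29, 19)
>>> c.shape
(19, 19)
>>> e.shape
(11, 5, 5)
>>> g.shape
(5, 31)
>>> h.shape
(29,)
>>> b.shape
(29, 19)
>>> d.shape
(29, 19)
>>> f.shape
(31, 31)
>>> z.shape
(29, 29)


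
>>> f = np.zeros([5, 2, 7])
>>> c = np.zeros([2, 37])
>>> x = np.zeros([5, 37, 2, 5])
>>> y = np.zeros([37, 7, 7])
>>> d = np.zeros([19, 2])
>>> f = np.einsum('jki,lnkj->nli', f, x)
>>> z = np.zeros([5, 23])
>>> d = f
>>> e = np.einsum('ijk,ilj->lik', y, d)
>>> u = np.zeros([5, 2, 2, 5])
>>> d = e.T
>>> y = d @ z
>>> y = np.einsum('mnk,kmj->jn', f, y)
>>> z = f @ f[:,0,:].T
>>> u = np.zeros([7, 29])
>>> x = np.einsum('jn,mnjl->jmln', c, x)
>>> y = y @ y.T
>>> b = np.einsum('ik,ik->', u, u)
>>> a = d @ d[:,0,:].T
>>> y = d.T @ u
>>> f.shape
(37, 5, 7)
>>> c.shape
(2, 37)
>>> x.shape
(2, 5, 5, 37)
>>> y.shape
(5, 37, 29)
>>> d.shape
(7, 37, 5)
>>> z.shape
(37, 5, 37)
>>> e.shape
(5, 37, 7)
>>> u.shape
(7, 29)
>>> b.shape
()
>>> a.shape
(7, 37, 7)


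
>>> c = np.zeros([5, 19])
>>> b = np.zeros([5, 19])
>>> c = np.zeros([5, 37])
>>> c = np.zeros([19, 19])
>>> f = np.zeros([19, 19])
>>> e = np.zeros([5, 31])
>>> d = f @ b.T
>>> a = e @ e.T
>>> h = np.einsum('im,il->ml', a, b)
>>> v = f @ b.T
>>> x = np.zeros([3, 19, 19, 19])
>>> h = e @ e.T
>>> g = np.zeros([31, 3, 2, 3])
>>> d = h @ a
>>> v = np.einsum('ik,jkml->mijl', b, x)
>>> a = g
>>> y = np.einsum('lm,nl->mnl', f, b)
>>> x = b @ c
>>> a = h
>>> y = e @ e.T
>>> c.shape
(19, 19)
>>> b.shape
(5, 19)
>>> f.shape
(19, 19)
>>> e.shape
(5, 31)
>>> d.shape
(5, 5)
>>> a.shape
(5, 5)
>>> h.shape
(5, 5)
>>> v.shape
(19, 5, 3, 19)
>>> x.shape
(5, 19)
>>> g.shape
(31, 3, 2, 3)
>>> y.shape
(5, 5)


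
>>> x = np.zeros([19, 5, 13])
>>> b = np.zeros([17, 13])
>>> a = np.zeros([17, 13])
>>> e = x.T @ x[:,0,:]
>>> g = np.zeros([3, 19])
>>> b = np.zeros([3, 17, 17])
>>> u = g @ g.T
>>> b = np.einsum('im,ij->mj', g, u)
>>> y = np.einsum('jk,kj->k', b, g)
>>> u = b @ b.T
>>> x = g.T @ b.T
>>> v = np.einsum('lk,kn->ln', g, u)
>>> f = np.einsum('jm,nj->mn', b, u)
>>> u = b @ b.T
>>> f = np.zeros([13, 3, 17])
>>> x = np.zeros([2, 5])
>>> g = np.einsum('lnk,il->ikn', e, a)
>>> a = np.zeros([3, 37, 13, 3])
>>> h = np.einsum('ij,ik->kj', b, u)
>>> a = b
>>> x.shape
(2, 5)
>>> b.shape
(19, 3)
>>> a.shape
(19, 3)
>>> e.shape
(13, 5, 13)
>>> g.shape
(17, 13, 5)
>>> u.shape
(19, 19)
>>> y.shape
(3,)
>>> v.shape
(3, 19)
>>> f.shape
(13, 3, 17)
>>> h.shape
(19, 3)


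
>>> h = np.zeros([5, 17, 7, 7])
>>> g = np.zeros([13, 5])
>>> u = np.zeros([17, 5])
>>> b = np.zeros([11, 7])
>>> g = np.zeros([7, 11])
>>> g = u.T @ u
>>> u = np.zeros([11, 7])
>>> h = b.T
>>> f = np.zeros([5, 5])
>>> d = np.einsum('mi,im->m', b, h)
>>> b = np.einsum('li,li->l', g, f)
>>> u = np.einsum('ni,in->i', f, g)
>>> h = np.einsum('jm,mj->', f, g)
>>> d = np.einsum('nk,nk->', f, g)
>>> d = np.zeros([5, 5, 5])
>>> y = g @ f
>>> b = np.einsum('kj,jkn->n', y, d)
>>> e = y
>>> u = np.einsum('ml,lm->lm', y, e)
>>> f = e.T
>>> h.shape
()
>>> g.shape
(5, 5)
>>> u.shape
(5, 5)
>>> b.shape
(5,)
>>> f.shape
(5, 5)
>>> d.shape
(5, 5, 5)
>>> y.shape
(5, 5)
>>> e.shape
(5, 5)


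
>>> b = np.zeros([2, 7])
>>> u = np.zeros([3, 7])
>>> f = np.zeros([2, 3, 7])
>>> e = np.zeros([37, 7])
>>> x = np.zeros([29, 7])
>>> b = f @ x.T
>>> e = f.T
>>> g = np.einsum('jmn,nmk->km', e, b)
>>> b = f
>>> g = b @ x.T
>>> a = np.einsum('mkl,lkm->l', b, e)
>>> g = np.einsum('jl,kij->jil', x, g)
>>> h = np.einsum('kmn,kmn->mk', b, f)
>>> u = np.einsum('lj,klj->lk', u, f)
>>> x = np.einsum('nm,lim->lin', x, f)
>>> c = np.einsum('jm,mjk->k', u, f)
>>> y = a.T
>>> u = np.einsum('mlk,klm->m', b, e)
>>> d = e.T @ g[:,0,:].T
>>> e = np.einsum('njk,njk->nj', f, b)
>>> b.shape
(2, 3, 7)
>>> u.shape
(2,)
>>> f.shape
(2, 3, 7)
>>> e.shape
(2, 3)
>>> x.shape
(2, 3, 29)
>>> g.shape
(29, 3, 7)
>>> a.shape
(7,)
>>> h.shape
(3, 2)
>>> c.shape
(7,)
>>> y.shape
(7,)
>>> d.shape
(2, 3, 29)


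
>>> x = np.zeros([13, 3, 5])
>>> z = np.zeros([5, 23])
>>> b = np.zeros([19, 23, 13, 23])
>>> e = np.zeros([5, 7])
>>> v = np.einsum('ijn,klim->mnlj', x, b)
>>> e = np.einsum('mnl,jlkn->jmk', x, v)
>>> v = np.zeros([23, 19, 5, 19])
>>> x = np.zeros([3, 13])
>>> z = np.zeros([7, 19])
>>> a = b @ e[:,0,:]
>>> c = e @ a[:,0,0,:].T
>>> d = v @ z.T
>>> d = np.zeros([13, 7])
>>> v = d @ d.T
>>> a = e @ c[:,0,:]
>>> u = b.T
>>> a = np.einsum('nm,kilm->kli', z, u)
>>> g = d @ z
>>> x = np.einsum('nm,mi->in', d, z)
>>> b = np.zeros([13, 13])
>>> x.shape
(19, 13)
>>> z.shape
(7, 19)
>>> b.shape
(13, 13)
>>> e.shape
(23, 13, 23)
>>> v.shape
(13, 13)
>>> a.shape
(23, 23, 13)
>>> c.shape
(23, 13, 19)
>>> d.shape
(13, 7)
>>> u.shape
(23, 13, 23, 19)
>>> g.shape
(13, 19)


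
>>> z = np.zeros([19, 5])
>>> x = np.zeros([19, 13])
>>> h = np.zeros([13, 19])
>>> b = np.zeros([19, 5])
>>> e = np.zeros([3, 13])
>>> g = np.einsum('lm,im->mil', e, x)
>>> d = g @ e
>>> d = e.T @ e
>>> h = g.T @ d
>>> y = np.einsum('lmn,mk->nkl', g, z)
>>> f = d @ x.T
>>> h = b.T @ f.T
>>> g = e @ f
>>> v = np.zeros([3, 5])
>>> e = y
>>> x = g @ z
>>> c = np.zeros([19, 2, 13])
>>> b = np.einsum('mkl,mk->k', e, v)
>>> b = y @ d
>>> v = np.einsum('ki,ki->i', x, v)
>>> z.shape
(19, 5)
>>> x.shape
(3, 5)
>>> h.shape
(5, 13)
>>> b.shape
(3, 5, 13)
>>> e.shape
(3, 5, 13)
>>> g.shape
(3, 19)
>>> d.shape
(13, 13)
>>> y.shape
(3, 5, 13)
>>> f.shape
(13, 19)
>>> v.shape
(5,)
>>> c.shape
(19, 2, 13)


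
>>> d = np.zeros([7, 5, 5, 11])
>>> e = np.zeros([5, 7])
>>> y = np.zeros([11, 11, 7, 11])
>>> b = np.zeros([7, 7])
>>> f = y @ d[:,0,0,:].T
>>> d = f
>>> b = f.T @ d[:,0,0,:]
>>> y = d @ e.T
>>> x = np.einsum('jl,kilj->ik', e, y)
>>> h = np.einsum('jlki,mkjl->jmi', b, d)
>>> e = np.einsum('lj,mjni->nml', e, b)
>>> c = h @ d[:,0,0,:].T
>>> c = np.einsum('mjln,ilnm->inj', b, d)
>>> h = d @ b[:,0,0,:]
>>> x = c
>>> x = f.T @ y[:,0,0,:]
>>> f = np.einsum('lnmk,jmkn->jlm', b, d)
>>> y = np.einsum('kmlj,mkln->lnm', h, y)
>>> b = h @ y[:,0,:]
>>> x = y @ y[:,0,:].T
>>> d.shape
(11, 11, 7, 7)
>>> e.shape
(11, 7, 5)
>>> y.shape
(7, 5, 11)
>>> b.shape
(11, 11, 7, 11)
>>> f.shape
(11, 7, 11)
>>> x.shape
(7, 5, 7)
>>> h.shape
(11, 11, 7, 7)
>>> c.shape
(11, 7, 7)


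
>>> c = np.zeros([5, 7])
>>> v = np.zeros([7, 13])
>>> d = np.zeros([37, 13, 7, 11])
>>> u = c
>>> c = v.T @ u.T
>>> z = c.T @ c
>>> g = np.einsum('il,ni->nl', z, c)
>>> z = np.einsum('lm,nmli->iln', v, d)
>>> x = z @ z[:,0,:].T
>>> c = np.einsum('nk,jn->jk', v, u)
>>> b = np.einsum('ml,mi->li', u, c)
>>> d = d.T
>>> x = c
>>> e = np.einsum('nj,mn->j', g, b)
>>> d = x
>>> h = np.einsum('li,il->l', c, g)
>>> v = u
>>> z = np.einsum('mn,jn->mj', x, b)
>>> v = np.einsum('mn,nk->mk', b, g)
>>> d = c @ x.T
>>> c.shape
(5, 13)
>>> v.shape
(7, 5)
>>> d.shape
(5, 5)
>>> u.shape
(5, 7)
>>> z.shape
(5, 7)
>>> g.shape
(13, 5)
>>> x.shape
(5, 13)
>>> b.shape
(7, 13)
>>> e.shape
(5,)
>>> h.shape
(5,)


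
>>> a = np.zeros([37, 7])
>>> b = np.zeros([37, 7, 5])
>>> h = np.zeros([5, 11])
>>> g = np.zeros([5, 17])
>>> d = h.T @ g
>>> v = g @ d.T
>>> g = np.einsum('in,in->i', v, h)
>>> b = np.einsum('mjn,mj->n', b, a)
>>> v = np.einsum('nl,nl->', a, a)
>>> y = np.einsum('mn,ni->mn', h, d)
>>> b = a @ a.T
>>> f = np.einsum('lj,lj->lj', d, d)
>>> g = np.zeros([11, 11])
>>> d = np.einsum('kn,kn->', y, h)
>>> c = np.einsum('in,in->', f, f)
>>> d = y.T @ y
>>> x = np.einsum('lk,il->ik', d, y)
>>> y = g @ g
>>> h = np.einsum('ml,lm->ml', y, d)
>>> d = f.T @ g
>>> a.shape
(37, 7)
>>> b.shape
(37, 37)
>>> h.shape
(11, 11)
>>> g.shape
(11, 11)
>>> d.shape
(17, 11)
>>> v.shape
()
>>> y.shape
(11, 11)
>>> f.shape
(11, 17)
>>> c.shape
()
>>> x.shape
(5, 11)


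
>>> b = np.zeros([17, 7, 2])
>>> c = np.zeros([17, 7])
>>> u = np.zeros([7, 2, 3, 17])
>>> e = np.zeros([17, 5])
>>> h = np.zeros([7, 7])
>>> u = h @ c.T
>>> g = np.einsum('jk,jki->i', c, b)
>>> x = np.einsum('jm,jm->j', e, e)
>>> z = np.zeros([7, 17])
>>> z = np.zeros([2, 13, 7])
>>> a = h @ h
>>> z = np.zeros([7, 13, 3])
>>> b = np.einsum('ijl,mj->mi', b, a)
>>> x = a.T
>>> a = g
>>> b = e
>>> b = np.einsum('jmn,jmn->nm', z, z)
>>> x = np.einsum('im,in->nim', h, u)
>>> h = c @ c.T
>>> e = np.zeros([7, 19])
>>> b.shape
(3, 13)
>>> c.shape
(17, 7)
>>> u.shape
(7, 17)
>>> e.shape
(7, 19)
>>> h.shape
(17, 17)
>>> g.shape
(2,)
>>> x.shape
(17, 7, 7)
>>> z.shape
(7, 13, 3)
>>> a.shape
(2,)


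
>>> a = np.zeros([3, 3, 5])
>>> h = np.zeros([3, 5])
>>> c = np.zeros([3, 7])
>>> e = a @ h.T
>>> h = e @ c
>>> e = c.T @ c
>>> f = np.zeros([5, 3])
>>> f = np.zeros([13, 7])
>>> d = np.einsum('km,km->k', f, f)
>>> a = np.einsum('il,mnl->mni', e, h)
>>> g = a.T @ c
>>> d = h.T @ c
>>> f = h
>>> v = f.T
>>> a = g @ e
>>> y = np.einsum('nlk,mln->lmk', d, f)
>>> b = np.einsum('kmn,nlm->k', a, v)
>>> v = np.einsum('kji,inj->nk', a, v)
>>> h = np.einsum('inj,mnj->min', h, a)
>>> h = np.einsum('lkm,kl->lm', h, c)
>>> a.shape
(7, 3, 7)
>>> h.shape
(7, 3)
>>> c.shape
(3, 7)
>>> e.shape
(7, 7)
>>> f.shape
(3, 3, 7)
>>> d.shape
(7, 3, 7)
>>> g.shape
(7, 3, 7)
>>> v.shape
(3, 7)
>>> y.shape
(3, 3, 7)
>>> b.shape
(7,)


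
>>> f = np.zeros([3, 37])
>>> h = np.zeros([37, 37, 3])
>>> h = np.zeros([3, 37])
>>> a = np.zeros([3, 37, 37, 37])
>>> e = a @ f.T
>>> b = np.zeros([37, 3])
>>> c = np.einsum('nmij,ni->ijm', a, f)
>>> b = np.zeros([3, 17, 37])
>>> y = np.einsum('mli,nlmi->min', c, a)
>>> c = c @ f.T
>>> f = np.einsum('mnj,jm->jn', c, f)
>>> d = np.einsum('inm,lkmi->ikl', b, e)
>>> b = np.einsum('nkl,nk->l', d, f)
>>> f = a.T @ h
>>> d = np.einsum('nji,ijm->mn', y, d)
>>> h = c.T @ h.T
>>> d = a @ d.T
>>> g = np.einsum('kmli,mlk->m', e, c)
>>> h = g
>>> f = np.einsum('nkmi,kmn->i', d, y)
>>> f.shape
(3,)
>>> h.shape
(37,)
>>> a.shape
(3, 37, 37, 37)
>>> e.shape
(3, 37, 37, 3)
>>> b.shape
(3,)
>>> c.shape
(37, 37, 3)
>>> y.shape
(37, 37, 3)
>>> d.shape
(3, 37, 37, 3)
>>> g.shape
(37,)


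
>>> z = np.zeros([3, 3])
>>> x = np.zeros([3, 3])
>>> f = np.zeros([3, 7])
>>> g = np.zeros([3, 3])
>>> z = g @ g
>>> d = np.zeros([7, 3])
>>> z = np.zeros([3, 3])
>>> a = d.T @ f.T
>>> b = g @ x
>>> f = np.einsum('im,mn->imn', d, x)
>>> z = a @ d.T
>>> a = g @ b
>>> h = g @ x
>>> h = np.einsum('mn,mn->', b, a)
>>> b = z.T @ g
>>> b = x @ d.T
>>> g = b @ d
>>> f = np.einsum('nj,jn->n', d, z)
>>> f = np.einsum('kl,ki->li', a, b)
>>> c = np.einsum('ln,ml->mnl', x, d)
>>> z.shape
(3, 7)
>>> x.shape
(3, 3)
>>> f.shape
(3, 7)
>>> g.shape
(3, 3)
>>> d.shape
(7, 3)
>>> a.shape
(3, 3)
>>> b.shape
(3, 7)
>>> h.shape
()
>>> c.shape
(7, 3, 3)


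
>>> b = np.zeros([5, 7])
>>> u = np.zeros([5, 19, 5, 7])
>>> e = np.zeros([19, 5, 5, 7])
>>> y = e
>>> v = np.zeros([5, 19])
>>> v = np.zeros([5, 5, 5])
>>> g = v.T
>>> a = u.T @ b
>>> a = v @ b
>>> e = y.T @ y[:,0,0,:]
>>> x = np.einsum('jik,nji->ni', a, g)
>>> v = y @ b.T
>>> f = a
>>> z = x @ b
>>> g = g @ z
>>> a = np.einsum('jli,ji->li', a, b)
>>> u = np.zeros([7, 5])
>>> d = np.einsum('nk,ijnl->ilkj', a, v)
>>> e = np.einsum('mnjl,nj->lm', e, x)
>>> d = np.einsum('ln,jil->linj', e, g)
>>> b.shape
(5, 7)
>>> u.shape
(7, 5)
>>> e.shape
(7, 7)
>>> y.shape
(19, 5, 5, 7)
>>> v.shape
(19, 5, 5, 5)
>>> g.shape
(5, 5, 7)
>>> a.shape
(5, 7)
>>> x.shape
(5, 5)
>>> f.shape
(5, 5, 7)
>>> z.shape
(5, 7)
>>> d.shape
(7, 5, 7, 5)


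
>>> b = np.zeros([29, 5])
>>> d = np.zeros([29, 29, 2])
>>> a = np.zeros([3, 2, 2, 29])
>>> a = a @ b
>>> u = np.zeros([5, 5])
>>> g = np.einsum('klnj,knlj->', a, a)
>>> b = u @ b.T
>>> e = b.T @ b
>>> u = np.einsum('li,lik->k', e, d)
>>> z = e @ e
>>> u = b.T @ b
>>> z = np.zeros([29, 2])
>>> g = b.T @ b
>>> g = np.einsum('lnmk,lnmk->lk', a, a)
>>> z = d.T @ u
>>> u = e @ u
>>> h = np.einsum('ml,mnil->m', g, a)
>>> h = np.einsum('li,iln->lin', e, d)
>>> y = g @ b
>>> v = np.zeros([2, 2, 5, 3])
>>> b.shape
(5, 29)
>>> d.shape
(29, 29, 2)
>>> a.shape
(3, 2, 2, 5)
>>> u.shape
(29, 29)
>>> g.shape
(3, 5)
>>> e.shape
(29, 29)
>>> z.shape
(2, 29, 29)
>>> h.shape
(29, 29, 2)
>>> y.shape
(3, 29)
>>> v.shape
(2, 2, 5, 3)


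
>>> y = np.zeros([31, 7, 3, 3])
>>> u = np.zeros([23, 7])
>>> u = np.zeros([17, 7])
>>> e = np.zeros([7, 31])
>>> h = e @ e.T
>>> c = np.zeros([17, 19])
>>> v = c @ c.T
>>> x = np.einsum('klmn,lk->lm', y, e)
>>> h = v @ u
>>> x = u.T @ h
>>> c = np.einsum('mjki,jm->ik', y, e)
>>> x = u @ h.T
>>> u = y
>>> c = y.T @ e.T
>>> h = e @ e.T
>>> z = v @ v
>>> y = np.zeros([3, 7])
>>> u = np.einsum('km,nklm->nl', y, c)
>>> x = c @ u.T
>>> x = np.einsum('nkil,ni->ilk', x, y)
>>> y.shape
(3, 7)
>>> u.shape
(3, 7)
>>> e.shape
(7, 31)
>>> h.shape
(7, 7)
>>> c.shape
(3, 3, 7, 7)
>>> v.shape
(17, 17)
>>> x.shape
(7, 3, 3)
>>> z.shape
(17, 17)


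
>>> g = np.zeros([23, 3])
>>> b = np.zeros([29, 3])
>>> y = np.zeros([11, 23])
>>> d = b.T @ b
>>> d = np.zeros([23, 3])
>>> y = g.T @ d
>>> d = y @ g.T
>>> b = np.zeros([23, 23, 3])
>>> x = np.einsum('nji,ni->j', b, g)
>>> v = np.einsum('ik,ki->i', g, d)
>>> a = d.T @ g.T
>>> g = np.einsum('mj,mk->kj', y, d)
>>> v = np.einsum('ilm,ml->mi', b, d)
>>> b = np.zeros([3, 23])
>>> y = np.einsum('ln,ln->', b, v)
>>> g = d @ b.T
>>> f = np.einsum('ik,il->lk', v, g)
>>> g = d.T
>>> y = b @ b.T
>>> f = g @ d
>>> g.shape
(23, 3)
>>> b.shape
(3, 23)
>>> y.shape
(3, 3)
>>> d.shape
(3, 23)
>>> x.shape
(23,)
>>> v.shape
(3, 23)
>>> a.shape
(23, 23)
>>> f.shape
(23, 23)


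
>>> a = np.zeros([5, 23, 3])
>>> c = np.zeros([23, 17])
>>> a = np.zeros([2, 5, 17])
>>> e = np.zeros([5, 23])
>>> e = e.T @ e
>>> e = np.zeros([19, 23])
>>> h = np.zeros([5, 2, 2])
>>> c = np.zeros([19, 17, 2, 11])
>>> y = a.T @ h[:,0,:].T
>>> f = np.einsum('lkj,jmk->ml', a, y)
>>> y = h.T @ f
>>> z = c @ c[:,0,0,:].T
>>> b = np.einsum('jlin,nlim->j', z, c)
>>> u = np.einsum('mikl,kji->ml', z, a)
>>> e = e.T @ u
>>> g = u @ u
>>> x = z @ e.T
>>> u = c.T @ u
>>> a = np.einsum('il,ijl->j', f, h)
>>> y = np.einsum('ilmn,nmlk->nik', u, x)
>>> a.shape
(2,)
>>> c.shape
(19, 17, 2, 11)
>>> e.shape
(23, 19)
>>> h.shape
(5, 2, 2)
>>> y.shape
(19, 11, 23)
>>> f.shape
(5, 2)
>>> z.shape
(19, 17, 2, 19)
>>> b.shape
(19,)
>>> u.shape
(11, 2, 17, 19)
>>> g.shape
(19, 19)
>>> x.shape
(19, 17, 2, 23)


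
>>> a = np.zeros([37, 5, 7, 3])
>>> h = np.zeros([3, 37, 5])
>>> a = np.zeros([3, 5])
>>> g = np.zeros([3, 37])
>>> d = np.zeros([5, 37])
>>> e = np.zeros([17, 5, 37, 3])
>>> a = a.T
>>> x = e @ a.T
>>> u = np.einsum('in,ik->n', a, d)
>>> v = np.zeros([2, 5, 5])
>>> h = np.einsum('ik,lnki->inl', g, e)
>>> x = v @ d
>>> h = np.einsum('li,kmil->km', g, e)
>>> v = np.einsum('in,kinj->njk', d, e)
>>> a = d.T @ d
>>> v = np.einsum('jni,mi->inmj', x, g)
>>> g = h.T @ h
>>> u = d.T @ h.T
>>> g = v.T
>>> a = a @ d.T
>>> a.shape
(37, 5)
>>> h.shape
(17, 5)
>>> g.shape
(2, 3, 5, 37)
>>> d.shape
(5, 37)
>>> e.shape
(17, 5, 37, 3)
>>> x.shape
(2, 5, 37)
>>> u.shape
(37, 17)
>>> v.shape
(37, 5, 3, 2)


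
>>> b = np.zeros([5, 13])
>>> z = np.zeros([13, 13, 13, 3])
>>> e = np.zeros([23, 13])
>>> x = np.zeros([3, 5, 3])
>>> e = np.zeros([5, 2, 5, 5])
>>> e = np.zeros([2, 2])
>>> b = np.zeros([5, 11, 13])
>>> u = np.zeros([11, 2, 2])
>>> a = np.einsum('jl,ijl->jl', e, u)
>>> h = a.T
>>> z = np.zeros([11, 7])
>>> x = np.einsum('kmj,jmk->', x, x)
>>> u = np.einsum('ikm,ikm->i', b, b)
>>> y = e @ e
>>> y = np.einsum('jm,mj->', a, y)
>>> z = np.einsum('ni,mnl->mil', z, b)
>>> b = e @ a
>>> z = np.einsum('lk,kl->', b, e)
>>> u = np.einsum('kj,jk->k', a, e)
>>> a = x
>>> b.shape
(2, 2)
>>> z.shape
()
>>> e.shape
(2, 2)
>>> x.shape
()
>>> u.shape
(2,)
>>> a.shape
()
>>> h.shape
(2, 2)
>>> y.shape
()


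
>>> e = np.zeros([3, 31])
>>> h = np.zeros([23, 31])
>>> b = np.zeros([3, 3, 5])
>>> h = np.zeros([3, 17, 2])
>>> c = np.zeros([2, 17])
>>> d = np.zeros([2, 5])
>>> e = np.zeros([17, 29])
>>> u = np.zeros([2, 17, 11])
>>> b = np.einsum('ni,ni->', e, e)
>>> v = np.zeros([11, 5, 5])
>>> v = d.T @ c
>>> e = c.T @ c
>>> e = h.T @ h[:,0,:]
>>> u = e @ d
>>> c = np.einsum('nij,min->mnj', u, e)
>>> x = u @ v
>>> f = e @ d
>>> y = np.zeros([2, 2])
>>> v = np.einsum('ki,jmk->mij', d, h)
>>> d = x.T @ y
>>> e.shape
(2, 17, 2)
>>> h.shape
(3, 17, 2)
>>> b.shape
()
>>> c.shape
(2, 2, 5)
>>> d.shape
(17, 17, 2)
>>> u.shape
(2, 17, 5)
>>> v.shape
(17, 5, 3)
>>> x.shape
(2, 17, 17)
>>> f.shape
(2, 17, 5)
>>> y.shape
(2, 2)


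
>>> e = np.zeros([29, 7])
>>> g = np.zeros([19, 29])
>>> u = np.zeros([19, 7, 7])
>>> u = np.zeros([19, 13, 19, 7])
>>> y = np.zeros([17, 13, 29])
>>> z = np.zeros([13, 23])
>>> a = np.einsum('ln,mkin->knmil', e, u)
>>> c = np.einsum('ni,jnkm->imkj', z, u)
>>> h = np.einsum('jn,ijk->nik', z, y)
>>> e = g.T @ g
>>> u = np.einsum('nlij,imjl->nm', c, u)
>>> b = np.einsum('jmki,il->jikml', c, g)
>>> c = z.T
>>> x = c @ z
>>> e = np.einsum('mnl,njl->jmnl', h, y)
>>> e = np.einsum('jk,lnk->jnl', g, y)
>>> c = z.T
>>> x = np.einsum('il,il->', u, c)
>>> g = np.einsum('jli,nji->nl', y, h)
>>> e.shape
(19, 13, 17)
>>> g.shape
(23, 13)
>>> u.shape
(23, 13)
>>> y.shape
(17, 13, 29)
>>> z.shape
(13, 23)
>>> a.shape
(13, 7, 19, 19, 29)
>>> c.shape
(23, 13)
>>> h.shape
(23, 17, 29)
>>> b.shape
(23, 19, 19, 7, 29)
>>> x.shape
()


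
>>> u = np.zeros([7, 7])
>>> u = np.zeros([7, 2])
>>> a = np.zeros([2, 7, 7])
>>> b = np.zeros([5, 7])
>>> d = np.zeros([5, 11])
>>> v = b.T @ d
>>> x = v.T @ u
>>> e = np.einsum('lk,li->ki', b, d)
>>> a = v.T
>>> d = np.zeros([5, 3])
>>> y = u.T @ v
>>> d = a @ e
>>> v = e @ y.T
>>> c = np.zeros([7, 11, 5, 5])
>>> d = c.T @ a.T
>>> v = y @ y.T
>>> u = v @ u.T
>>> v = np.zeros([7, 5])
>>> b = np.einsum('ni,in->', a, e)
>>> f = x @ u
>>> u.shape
(2, 7)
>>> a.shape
(11, 7)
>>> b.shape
()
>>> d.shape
(5, 5, 11, 11)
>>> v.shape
(7, 5)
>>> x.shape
(11, 2)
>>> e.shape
(7, 11)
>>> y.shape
(2, 11)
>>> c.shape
(7, 11, 5, 5)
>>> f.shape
(11, 7)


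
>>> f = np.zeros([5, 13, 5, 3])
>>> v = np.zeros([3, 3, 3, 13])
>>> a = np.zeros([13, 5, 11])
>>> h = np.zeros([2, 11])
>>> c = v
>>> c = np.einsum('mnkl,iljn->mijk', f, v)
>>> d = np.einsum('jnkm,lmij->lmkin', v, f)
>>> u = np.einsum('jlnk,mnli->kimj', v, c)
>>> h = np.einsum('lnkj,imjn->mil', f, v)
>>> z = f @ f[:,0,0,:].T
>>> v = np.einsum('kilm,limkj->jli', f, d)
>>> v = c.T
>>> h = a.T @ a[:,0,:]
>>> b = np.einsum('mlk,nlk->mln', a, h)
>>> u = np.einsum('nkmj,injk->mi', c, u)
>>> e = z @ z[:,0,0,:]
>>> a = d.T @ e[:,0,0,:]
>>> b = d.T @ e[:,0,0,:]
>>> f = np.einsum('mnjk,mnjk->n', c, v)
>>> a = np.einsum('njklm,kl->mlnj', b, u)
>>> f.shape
(3,)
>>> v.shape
(5, 3, 3, 5)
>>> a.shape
(5, 13, 3, 5)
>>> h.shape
(11, 5, 11)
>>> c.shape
(5, 3, 3, 5)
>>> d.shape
(5, 13, 3, 5, 3)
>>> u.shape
(3, 13)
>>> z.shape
(5, 13, 5, 5)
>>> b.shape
(3, 5, 3, 13, 5)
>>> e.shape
(5, 13, 5, 5)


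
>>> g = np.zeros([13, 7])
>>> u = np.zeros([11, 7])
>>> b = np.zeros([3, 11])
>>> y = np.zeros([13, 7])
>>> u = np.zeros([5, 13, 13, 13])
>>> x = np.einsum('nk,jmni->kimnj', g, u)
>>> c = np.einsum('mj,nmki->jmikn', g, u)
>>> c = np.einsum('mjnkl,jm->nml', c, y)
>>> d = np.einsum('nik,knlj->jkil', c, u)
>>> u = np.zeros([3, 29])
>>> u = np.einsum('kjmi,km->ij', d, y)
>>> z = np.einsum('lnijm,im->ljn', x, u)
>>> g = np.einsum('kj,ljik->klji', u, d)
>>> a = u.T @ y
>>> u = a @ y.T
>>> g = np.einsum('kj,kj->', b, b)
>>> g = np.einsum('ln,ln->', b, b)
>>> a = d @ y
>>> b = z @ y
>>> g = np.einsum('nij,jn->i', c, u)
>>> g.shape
(7,)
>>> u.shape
(5, 13)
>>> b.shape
(7, 13, 7)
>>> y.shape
(13, 7)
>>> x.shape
(7, 13, 13, 13, 5)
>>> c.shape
(13, 7, 5)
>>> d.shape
(13, 5, 7, 13)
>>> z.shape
(7, 13, 13)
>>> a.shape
(13, 5, 7, 7)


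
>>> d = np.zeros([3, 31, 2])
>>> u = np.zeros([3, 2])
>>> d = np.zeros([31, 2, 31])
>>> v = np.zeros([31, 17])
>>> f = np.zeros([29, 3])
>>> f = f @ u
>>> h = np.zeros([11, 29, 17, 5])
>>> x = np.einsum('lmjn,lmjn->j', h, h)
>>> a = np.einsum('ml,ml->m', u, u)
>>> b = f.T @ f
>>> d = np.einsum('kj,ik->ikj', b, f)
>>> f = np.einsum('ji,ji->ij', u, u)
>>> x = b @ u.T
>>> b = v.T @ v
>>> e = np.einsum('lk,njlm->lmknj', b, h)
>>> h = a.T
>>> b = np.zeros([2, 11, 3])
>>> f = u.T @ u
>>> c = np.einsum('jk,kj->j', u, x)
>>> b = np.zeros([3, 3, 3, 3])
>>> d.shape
(29, 2, 2)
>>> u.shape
(3, 2)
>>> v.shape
(31, 17)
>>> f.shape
(2, 2)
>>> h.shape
(3,)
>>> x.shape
(2, 3)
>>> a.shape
(3,)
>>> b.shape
(3, 3, 3, 3)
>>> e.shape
(17, 5, 17, 11, 29)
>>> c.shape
(3,)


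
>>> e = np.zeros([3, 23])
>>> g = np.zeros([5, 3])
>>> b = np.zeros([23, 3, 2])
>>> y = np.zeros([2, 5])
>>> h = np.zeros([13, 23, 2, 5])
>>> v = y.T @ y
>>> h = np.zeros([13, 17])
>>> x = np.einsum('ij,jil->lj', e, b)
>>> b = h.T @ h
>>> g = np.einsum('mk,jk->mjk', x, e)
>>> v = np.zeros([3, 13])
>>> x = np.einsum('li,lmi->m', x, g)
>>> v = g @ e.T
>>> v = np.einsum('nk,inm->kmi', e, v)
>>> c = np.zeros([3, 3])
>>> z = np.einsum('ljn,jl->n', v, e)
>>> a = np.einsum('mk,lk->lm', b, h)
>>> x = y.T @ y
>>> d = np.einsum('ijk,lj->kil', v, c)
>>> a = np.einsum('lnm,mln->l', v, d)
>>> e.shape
(3, 23)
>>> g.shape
(2, 3, 23)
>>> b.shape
(17, 17)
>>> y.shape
(2, 5)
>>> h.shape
(13, 17)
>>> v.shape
(23, 3, 2)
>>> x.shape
(5, 5)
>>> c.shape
(3, 3)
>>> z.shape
(2,)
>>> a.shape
(23,)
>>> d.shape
(2, 23, 3)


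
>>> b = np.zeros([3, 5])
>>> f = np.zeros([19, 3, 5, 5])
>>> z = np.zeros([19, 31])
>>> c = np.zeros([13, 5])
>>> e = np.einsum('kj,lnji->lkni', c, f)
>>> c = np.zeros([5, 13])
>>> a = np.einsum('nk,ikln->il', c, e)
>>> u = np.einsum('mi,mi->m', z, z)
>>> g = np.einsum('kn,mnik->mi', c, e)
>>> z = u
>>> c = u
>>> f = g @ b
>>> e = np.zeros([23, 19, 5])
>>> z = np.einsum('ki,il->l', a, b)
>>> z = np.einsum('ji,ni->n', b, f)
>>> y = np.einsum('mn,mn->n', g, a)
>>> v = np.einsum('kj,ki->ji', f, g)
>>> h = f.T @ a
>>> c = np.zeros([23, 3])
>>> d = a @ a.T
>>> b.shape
(3, 5)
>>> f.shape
(19, 5)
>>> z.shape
(19,)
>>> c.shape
(23, 3)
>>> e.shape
(23, 19, 5)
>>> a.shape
(19, 3)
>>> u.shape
(19,)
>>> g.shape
(19, 3)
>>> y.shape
(3,)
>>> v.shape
(5, 3)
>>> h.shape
(5, 3)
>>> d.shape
(19, 19)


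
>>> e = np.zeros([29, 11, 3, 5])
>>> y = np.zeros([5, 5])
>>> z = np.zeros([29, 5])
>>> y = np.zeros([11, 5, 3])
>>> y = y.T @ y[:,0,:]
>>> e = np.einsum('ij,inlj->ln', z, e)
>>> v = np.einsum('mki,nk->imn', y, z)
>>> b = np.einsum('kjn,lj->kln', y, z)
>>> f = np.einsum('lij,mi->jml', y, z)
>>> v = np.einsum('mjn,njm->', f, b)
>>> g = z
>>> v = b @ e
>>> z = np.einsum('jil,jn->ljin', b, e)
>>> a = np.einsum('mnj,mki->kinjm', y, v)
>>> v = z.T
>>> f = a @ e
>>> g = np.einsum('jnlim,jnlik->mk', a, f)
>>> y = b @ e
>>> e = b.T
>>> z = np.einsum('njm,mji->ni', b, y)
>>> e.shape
(3, 29, 3)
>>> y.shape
(3, 29, 11)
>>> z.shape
(3, 11)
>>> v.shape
(11, 29, 3, 3)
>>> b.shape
(3, 29, 3)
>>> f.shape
(29, 11, 5, 3, 11)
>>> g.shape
(3, 11)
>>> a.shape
(29, 11, 5, 3, 3)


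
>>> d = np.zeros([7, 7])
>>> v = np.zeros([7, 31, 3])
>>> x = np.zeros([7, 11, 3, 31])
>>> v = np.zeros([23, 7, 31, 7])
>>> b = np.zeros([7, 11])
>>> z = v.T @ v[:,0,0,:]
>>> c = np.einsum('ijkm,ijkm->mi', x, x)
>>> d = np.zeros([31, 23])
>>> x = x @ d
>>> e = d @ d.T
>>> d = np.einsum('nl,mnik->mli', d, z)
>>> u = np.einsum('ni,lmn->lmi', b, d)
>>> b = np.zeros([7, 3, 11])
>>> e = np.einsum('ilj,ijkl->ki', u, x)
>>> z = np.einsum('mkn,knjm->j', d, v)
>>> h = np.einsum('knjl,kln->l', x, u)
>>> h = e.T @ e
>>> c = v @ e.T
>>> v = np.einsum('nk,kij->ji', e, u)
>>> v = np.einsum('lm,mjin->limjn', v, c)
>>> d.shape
(7, 23, 7)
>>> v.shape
(11, 31, 23, 7, 3)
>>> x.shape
(7, 11, 3, 23)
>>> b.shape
(7, 3, 11)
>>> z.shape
(31,)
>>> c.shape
(23, 7, 31, 3)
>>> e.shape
(3, 7)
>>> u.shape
(7, 23, 11)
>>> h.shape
(7, 7)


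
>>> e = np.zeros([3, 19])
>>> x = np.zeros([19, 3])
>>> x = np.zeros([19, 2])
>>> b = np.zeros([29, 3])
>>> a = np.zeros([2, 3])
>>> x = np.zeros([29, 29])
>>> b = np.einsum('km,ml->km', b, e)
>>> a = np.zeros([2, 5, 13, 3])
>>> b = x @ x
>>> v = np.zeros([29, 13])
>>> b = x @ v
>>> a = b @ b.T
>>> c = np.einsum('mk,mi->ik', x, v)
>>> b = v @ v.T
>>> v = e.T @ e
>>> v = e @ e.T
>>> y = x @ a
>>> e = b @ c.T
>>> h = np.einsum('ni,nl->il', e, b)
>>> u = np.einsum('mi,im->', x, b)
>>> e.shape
(29, 13)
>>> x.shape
(29, 29)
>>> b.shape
(29, 29)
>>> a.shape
(29, 29)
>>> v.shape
(3, 3)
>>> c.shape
(13, 29)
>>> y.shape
(29, 29)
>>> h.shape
(13, 29)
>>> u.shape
()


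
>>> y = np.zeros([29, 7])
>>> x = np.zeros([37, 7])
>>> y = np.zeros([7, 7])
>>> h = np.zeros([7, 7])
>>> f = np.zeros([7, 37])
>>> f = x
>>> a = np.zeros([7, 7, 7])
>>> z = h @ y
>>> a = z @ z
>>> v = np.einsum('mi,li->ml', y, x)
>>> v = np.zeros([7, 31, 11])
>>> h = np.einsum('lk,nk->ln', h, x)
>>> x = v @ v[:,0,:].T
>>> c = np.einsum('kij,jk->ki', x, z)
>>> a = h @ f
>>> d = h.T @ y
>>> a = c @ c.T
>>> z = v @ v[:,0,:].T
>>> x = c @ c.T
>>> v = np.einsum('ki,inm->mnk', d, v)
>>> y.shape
(7, 7)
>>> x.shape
(7, 7)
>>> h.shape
(7, 37)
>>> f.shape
(37, 7)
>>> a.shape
(7, 7)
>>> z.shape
(7, 31, 7)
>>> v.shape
(11, 31, 37)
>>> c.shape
(7, 31)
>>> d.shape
(37, 7)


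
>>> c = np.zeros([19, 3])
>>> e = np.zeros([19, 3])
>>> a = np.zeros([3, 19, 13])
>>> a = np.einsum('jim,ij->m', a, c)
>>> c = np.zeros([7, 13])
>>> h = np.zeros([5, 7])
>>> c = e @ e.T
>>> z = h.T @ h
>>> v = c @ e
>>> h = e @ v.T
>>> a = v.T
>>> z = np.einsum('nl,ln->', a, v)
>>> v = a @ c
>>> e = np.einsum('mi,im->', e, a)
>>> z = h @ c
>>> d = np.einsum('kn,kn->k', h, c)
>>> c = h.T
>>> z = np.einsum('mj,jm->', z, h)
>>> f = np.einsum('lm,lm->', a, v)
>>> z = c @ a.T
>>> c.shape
(19, 19)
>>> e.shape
()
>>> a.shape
(3, 19)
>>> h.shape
(19, 19)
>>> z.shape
(19, 3)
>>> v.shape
(3, 19)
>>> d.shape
(19,)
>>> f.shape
()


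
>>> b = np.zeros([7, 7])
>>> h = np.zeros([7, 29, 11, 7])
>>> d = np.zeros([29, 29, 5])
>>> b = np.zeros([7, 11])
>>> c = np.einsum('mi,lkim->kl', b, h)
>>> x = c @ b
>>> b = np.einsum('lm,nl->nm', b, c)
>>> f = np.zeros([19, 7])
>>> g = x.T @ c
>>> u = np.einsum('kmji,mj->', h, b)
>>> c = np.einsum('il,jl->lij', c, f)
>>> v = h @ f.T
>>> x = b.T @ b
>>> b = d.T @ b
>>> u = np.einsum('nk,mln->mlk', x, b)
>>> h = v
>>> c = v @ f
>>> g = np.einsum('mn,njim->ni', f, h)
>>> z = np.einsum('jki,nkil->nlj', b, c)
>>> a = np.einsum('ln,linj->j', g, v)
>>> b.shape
(5, 29, 11)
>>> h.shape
(7, 29, 11, 19)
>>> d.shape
(29, 29, 5)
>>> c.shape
(7, 29, 11, 7)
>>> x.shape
(11, 11)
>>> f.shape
(19, 7)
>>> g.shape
(7, 11)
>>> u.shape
(5, 29, 11)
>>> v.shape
(7, 29, 11, 19)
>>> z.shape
(7, 7, 5)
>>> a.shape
(19,)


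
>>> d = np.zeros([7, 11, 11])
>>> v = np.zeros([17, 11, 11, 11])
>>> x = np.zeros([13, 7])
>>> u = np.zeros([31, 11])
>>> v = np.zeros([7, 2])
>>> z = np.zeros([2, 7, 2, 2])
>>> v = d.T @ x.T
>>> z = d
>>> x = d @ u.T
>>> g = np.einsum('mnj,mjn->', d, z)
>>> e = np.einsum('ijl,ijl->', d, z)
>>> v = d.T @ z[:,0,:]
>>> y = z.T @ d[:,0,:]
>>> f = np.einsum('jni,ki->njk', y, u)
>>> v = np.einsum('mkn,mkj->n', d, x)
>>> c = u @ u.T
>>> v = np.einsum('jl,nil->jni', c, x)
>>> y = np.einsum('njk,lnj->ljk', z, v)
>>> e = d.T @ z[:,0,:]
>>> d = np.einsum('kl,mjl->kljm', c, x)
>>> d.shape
(31, 31, 11, 7)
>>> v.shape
(31, 7, 11)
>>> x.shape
(7, 11, 31)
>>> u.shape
(31, 11)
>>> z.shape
(7, 11, 11)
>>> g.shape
()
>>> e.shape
(11, 11, 11)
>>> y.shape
(31, 11, 11)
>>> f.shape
(11, 11, 31)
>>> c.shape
(31, 31)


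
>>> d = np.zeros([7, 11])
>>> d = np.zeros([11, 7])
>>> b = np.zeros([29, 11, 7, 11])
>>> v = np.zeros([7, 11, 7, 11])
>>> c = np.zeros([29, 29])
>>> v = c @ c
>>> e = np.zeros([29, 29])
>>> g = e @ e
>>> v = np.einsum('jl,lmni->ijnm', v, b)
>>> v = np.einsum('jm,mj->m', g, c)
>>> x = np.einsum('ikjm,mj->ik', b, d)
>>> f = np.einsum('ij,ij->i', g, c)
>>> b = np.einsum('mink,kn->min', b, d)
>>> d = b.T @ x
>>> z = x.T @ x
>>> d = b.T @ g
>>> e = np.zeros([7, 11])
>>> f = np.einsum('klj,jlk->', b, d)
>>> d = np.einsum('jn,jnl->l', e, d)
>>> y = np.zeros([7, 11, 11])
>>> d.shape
(29,)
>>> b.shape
(29, 11, 7)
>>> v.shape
(29,)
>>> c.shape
(29, 29)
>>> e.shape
(7, 11)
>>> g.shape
(29, 29)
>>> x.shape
(29, 11)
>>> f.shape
()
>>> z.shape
(11, 11)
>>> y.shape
(7, 11, 11)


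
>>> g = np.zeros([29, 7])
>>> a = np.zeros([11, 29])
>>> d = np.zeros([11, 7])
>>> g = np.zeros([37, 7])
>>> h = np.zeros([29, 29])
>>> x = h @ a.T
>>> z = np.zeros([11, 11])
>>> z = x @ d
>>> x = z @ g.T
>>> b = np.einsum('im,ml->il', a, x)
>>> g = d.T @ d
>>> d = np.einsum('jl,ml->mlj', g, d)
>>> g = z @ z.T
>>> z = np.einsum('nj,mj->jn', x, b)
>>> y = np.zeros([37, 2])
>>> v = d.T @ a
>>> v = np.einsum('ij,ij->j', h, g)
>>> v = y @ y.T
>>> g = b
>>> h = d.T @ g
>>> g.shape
(11, 37)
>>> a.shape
(11, 29)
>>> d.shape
(11, 7, 7)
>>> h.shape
(7, 7, 37)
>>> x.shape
(29, 37)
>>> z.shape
(37, 29)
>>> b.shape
(11, 37)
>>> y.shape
(37, 2)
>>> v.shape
(37, 37)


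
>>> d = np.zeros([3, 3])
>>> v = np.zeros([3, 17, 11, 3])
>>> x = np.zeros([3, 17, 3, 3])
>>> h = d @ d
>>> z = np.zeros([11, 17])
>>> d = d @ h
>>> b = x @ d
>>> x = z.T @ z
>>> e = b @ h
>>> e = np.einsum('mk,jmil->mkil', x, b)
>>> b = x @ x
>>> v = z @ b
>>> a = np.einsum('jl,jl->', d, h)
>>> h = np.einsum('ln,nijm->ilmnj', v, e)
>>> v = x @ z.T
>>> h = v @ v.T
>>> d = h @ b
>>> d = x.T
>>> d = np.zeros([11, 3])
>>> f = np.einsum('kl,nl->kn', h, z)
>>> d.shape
(11, 3)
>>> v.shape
(17, 11)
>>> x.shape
(17, 17)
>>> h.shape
(17, 17)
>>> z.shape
(11, 17)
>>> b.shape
(17, 17)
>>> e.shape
(17, 17, 3, 3)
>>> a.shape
()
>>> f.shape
(17, 11)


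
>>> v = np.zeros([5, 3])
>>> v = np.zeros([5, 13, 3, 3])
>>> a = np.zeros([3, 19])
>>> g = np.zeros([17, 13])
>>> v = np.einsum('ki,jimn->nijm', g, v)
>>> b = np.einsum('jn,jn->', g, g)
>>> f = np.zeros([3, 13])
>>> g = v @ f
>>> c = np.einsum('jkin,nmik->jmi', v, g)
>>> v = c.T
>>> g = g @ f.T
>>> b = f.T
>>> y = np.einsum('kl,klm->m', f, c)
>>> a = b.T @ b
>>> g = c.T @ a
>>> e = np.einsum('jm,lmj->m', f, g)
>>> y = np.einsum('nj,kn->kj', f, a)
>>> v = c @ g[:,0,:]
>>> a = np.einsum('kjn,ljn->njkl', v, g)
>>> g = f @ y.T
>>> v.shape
(3, 13, 3)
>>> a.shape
(3, 13, 3, 5)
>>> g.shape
(3, 3)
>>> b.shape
(13, 3)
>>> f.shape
(3, 13)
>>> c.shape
(3, 13, 5)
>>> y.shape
(3, 13)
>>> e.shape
(13,)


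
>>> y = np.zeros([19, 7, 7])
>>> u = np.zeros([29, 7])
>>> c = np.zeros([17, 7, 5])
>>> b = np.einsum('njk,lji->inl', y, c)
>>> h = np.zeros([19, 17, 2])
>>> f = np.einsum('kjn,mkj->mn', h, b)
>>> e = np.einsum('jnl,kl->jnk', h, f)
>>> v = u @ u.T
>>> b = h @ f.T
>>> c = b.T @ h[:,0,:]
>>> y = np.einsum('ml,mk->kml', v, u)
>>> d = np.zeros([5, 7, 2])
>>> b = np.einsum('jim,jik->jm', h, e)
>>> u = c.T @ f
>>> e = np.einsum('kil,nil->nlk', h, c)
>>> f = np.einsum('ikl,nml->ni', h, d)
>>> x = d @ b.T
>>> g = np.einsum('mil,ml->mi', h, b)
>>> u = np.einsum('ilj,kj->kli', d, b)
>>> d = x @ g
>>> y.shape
(7, 29, 29)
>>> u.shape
(19, 7, 5)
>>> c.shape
(5, 17, 2)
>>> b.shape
(19, 2)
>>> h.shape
(19, 17, 2)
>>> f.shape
(5, 19)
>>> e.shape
(5, 2, 19)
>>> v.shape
(29, 29)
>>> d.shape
(5, 7, 17)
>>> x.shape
(5, 7, 19)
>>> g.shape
(19, 17)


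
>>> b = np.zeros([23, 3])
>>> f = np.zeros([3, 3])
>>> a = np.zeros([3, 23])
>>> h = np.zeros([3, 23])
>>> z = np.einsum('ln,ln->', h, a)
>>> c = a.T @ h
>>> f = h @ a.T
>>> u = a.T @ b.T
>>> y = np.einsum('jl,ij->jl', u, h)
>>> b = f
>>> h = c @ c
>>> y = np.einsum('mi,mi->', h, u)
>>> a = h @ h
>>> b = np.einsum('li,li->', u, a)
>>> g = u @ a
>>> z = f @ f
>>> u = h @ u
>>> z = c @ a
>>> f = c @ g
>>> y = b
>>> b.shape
()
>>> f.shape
(23, 23)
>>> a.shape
(23, 23)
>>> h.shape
(23, 23)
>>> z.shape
(23, 23)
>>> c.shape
(23, 23)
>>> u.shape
(23, 23)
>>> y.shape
()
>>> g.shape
(23, 23)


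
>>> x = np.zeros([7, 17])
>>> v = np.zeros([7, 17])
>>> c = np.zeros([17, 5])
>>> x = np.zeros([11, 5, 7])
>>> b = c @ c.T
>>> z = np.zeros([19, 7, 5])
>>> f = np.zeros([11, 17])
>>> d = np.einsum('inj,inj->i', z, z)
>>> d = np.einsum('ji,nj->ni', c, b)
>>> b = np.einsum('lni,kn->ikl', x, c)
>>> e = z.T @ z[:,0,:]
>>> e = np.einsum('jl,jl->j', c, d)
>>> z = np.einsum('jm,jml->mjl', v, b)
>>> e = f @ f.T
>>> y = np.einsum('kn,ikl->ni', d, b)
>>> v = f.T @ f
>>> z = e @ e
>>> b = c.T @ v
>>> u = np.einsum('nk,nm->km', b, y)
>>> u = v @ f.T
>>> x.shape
(11, 5, 7)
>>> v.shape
(17, 17)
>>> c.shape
(17, 5)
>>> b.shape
(5, 17)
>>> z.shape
(11, 11)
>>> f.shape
(11, 17)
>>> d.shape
(17, 5)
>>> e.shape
(11, 11)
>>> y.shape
(5, 7)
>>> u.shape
(17, 11)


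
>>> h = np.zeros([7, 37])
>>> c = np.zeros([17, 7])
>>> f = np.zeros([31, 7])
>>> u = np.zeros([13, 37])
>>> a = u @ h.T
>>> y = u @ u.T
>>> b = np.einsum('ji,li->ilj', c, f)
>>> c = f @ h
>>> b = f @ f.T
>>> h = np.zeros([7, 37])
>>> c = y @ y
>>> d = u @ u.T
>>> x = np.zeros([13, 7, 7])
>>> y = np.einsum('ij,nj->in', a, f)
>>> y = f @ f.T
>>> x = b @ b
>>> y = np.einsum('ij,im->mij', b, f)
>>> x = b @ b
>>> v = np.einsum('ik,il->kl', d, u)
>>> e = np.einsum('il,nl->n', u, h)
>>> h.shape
(7, 37)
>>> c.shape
(13, 13)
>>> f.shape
(31, 7)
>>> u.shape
(13, 37)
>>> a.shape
(13, 7)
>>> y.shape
(7, 31, 31)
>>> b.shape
(31, 31)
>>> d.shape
(13, 13)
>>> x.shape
(31, 31)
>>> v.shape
(13, 37)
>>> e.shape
(7,)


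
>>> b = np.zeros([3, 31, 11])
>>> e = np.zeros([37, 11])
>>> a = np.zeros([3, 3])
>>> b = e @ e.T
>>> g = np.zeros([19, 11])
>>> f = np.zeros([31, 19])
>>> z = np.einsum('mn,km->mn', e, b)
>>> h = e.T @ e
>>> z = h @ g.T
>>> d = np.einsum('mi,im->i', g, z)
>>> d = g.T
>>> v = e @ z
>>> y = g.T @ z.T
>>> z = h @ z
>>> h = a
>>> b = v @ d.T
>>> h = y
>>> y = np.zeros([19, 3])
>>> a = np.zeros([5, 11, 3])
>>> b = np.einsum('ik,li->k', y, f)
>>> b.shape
(3,)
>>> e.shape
(37, 11)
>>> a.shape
(5, 11, 3)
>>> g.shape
(19, 11)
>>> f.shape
(31, 19)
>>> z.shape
(11, 19)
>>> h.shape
(11, 11)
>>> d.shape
(11, 19)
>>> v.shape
(37, 19)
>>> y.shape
(19, 3)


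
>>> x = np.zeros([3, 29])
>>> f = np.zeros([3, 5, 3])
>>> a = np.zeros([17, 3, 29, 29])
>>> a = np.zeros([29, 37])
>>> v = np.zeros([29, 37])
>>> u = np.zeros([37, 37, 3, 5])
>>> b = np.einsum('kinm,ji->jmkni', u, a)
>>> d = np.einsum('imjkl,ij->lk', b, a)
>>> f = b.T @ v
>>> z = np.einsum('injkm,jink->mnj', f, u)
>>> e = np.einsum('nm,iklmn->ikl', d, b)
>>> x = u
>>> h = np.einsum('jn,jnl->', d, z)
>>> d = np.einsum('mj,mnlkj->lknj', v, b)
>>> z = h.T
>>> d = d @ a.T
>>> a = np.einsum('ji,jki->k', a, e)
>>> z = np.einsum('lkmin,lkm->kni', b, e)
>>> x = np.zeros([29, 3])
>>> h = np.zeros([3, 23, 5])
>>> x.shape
(29, 3)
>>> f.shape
(37, 3, 37, 5, 37)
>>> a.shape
(5,)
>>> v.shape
(29, 37)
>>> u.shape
(37, 37, 3, 5)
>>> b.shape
(29, 5, 37, 3, 37)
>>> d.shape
(37, 3, 5, 29)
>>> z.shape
(5, 37, 3)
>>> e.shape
(29, 5, 37)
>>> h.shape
(3, 23, 5)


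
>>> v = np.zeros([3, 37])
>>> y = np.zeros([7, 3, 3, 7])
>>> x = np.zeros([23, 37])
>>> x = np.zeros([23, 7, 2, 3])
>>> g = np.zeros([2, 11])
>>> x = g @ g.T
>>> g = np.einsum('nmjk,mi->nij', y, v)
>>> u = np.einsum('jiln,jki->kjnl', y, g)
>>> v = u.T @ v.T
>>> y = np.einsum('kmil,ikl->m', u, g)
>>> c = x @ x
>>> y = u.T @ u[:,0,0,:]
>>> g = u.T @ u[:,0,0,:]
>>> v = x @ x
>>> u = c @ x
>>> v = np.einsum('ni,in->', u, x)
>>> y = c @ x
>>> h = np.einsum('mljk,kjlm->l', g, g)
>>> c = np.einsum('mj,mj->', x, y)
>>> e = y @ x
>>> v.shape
()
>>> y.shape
(2, 2)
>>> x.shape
(2, 2)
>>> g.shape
(3, 7, 7, 3)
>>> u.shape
(2, 2)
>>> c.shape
()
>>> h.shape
(7,)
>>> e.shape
(2, 2)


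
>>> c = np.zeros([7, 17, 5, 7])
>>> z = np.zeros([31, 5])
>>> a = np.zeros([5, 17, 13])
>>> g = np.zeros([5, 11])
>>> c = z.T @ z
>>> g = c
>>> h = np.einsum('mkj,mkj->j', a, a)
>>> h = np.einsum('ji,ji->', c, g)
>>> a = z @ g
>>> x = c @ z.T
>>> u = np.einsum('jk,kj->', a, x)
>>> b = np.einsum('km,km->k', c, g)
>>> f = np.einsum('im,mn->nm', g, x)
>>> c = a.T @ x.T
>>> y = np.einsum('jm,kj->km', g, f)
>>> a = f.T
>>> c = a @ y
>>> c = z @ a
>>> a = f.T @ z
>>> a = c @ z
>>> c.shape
(31, 31)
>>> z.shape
(31, 5)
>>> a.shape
(31, 5)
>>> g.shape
(5, 5)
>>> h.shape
()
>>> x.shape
(5, 31)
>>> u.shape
()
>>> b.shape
(5,)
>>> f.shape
(31, 5)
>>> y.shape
(31, 5)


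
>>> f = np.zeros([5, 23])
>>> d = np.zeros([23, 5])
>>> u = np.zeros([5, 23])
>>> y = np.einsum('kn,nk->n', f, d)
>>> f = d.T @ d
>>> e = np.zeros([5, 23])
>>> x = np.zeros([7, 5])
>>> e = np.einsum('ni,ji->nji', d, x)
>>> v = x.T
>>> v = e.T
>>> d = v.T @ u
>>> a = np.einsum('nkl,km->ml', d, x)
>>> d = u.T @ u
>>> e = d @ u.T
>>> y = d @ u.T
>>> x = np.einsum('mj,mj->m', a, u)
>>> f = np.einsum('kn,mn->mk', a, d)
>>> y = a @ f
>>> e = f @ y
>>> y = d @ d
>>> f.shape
(23, 5)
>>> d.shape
(23, 23)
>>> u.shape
(5, 23)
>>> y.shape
(23, 23)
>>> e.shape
(23, 5)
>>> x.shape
(5,)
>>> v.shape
(5, 7, 23)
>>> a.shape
(5, 23)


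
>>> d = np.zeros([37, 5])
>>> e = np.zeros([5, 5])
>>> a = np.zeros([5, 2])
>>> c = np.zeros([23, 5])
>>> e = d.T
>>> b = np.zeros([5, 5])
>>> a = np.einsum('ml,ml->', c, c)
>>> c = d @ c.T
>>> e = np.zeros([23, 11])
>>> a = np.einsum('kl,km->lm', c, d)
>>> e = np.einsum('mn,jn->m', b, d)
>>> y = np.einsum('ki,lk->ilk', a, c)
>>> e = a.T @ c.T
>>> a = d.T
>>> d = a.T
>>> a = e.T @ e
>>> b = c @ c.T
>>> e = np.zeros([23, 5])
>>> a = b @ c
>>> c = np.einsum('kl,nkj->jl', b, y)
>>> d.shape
(37, 5)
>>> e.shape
(23, 5)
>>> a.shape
(37, 23)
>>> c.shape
(23, 37)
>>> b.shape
(37, 37)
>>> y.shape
(5, 37, 23)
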